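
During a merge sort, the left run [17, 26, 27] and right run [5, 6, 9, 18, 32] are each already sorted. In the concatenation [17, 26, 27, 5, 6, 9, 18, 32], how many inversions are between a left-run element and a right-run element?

Count, for every r in R, how many entries of L exceed r:
r = 5: 17, 26, 27 → 3
r = 6: 17, 26, 27 → 3
r = 9: 17, 26, 27 → 3
r = 18: 26, 27 → 2
r = 32: none → 0
Cross-inversions: 3 + 3 + 3 + 2 + 0 = 11

11 split inversions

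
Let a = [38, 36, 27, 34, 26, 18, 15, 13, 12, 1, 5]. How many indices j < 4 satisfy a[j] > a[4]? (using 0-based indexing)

4

The element at index 4 is 26.
Elements before it: 38, 36, 27, 34
Those larger than 26: 38, 36, 27, 34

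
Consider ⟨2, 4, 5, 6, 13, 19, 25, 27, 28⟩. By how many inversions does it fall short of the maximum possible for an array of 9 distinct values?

Maximum inversions for 9 distinct elements is C(9, 2) = 9·8/2 = 36.
Current inversions — for each element, count later smaller elements:
2: 0
4: 0
5: 0
6: 0
13: 0
19: 0
25: 0
27: 0
28: 0
Current total: 0 + 0 + 0 + 0 + 0 + 0 + 0 + 0 + 0 = 0
Shortfall: 36 − 0 = 36

36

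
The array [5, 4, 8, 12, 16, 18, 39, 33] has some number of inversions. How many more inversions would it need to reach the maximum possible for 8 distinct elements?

26 inversions short

Maximum inversions for 8 distinct elements is C(8, 2) = 8·7/2 = 28.
Current inversions — for each element, count later smaller elements:
5: 1
4: 0
8: 0
12: 0
16: 0
18: 0
39: 1
33: 0
Current total: 1 + 0 + 0 + 0 + 0 + 0 + 1 + 0 = 2
Shortfall: 28 − 2 = 26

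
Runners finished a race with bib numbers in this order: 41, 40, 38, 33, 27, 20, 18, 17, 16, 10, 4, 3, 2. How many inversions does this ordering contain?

For each element, count later entries that are smaller:
41: 12
40: 11
38: 10
33: 9
27: 8
20: 7
18: 6
17: 5
16: 4
10: 3
4: 2
3: 1
2: 0
Sum: 12 + 11 + 10 + 9 + 8 + 7 + 6 + 5 + 4 + 3 + 2 + 1 + 0 = 78

78 inversions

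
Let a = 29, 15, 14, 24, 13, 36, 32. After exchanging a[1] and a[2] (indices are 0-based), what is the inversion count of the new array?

8

Positions 1 and 2 hold 15 and 14; after swapping, the array is [29, 14, 15, 24, 13, 36, 32].
Element-by-element contributions:
29: 4
14: 1
15: 1
24: 1
13: 0
36: 1
32: 0
Sum: 4 + 1 + 1 + 1 + 0 + 1 + 0 = 8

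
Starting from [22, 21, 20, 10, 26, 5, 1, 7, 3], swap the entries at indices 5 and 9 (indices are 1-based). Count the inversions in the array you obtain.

24 inversions

Positions 5 and 9 hold 26 and 3; after swapping, the array is [22, 21, 20, 10, 3, 5, 1, 7, 26].
For each element, count later entries that are smaller:
22 → 21, 20, 10, 3, 5, 1, 7 → 7
21 → 20, 10, 3, 5, 1, 7 → 6
20 → 10, 3, 5, 1, 7 → 5
10 → 3, 5, 1, 7 → 4
3 → 1 → 1
5 → 1 → 1
1 → none → 0
7 → none → 0
26 → none → 0
Sum: 7 + 6 + 5 + 4 + 1 + 1 + 0 + 0 + 0 = 24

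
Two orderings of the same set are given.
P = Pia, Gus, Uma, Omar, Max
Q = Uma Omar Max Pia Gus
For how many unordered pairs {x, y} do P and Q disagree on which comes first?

Assign each item its position (1..5) in the first ordering, then rewrite the second ordering as that position sequence:
positions: Pia→1, Gus→2, Uma→3, Omar→4, Max→5
second ordering as positions: [3, 4, 5, 1, 2]
Discordant pairs = inversions in this position sequence.
3: 1, 2 → 2
4: 1, 2 → 2
5: 1, 2 → 2
1: 0
2: 0
Total: 2 + 2 + 2 + 0 + 0 = 6

There are 6 disagreeing pairs.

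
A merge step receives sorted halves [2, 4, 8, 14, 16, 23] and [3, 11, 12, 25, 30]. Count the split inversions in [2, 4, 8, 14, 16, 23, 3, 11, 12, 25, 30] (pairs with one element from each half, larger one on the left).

11

For each element r of the right run, count left-run elements greater than r:
r = 3: 4, 8, 14, 16, 23 → 5
r = 11: 14, 16, 23 → 3
r = 12: 14, 16, 23 → 3
r = 25: none → 0
r = 30: none → 0
Cross-inversions: 5 + 3 + 3 + 0 + 0 = 11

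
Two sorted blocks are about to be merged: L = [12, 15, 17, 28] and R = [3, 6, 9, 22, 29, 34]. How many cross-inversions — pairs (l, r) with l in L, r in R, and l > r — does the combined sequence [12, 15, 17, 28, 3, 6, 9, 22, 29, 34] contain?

13

Count, for every r in R, how many entries of L exceed r:
r = 3: 12, 15, 17, 28 → 4
r = 6: 12, 15, 17, 28 → 4
r = 9: 12, 15, 17, 28 → 4
r = 22: 28 → 1
r = 29: none → 0
r = 34: none → 0
Cross-inversions: 4 + 4 + 4 + 1 + 0 + 0 = 13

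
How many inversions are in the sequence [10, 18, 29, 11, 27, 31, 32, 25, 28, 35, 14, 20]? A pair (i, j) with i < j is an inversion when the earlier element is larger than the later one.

25 out-of-order pairs

For each element, count later entries that are smaller:
10 → none → 0
18 → 11, 14 → 2
29 → 11, 27, 25, 28, 14, 20 → 6
11 → none → 0
27 → 25, 14, 20 → 3
31 → 25, 28, 14, 20 → 4
32 → 25, 28, 14, 20 → 4
25 → 14, 20 → 2
28 → 14, 20 → 2
35 → 14, 20 → 2
14 → none → 0
20 → none → 0
Sum: 0 + 2 + 6 + 0 + 3 + 4 + 4 + 2 + 2 + 2 + 0 + 0 = 25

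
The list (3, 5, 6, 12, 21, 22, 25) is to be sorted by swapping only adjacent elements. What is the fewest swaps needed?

The minimum number of adjacent swaps to sort an array equals its inversion count, since every such swap removes exactly one inversion.
Count inversions — for each element, later elements that are smaller:
3: none → 0
5: none → 0
6: none → 0
12: none → 0
21: none → 0
22: none → 0
25: none → 0
Total inversions: 0 + 0 + 0 + 0 + 0 + 0 + 0 = 0

0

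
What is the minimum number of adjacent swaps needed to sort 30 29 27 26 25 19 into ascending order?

Each adjacent swap fixes exactly one inversion, so the minimum swap count equals the number of inversions.
Count inversions — for each element, later elements that are smaller:
30: 29, 27, 26, 25, 19 → 5
29: 27, 26, 25, 19 → 4
27: 26, 25, 19 → 3
26: 25, 19 → 2
25: 19 → 1
19: none → 0
Total inversions: 5 + 4 + 3 + 2 + 1 + 0 = 15

Adjacent swaps: 15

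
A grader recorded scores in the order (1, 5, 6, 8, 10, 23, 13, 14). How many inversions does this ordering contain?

2

For each element, count later entries that are smaller:
1 → none → 0
5 → none → 0
6 → none → 0
8 → none → 0
10 → none → 0
23 → 13, 14 → 2
13 → none → 0
14 → none → 0
Sum: 0 + 0 + 0 + 0 + 0 + 2 + 0 + 0 = 2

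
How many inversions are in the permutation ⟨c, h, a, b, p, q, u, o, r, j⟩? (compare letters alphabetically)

Count, for each position, how many later elements it exceeds:
c → a, b → 2
h → a, b → 2
a → none → 0
b → none → 0
p → o, j → 2
q → o, j → 2
u → o, r, j → 3
o → j → 1
r → j → 1
j → none → 0
Sum: 2 + 2 + 0 + 0 + 2 + 2 + 3 + 1 + 1 + 0 = 13

There are 13 inversions.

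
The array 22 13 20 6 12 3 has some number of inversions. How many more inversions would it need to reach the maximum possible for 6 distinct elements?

Maximum inversions for 6 distinct elements is C(6, 2) = 6·5/2 = 15.
Current inversions — for each element, count later smaller elements:
22: 5
13: 3
20: 3
6: 1
12: 1
3: 0
Current total: 5 + 3 + 3 + 1 + 1 + 0 = 13
Shortfall: 15 − 13 = 2

2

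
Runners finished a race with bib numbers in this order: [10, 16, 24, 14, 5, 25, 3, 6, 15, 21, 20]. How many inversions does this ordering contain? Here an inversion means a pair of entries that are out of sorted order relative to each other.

25

For each element, count later entries that are smaller:
10: 3
16: 5
24: 7
14: 3
5: 1
25: 5
3: 0
6: 0
15: 0
21: 1
20: 0
Sum: 3 + 5 + 7 + 3 + 1 + 5 + 0 + 0 + 0 + 1 + 0 = 25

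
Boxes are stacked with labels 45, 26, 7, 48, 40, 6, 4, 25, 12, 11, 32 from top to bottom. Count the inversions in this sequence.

Count, for each position, how many later elements it exceeds:
45 → 26, 7, 40, 6, 4, 25, 12, 11, 32 → 9
26 → 7, 6, 4, 25, 12, 11 → 6
7 → 6, 4 → 2
48 → 40, 6, 4, 25, 12, 11, 32 → 7
40 → 6, 4, 25, 12, 11, 32 → 6
6 → 4 → 1
4 → none → 0
25 → 12, 11 → 2
12 → 11 → 1
11 → none → 0
32 → none → 0
Sum: 9 + 6 + 2 + 7 + 6 + 1 + 0 + 2 + 1 + 0 + 0 = 34

34 out-of-order pairs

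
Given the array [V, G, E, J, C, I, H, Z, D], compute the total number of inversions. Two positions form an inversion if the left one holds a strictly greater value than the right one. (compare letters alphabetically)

20

Element-by-element contributions:
V: 7
G: 3
E: 2
J: 4
C: 0
I: 2
H: 1
Z: 1
D: 0
Sum: 7 + 3 + 2 + 4 + 0 + 2 + 1 + 1 + 0 = 20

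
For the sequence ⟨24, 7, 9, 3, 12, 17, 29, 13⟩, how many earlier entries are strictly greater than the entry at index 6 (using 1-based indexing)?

1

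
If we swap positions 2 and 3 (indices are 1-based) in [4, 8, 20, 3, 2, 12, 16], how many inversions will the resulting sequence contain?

Inversions: 10

Positions 2 and 3 hold 8 and 20; after swapping, the array is [4, 20, 8, 3, 2, 12, 16].
Count, for each position, how many later elements it exceeds:
4: 2
20: 5
8: 2
3: 1
2: 0
12: 0
16: 0
Sum: 2 + 5 + 2 + 1 + 0 + 0 + 0 = 10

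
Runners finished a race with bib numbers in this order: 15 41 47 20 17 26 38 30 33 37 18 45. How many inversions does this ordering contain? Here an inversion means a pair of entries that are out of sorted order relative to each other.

27

Count, for each position, how many later elements it exceeds:
15 → none → 0
41 → 20, 17, 26, 38, 30, 33, 37, 18 → 8
47 → 20, 17, 26, 38, 30, 33, 37, 18, 45 → 9
20 → 17, 18 → 2
17 → none → 0
26 → 18 → 1
38 → 30, 33, 37, 18 → 4
30 → 18 → 1
33 → 18 → 1
37 → 18 → 1
18 → none → 0
45 → none → 0
Sum: 0 + 8 + 9 + 2 + 0 + 1 + 4 + 1 + 1 + 1 + 0 + 0 = 27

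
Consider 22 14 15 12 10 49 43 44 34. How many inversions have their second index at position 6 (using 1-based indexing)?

0

The element at index 6 is 49.
Elements before it: 22, 14, 15, 12, 10
None of them are larger than 49.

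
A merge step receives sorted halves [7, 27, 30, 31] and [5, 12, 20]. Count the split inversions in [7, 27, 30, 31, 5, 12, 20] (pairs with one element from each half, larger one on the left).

10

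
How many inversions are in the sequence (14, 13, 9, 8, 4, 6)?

14

Count, for each position, how many later elements it exceeds:
14 → 13, 9, 8, 4, 6 → 5
13 → 9, 8, 4, 6 → 4
9 → 8, 4, 6 → 3
8 → 4, 6 → 2
4 → none → 0
6 → none → 0
Sum: 5 + 4 + 3 + 2 + 0 + 0 = 14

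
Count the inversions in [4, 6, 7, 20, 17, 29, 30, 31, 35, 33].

2

For each element, count later entries that are smaller:
4 → none → 0
6 → none → 0
7 → none → 0
20 → 17 → 1
17 → none → 0
29 → none → 0
30 → none → 0
31 → none → 0
35 → 33 → 1
33 → none → 0
Sum: 0 + 0 + 0 + 1 + 0 + 0 + 0 + 0 + 1 + 0 = 2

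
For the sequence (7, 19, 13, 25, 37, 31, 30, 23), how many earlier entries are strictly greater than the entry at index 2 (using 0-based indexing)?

1

The element at index 2 is 13.
Elements before it: 7, 19
Those larger than 13: 19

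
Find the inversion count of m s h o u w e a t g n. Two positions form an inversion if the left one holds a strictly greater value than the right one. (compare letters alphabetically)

30 out-of-order pairs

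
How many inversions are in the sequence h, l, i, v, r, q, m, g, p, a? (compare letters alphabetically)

26 inversions

Element-by-element contributions:
h → g, a → 2
l → i, g, a → 3
i → g, a → 2
v → r, q, m, g, p, a → 6
r → q, m, g, p, a → 5
q → m, g, p, a → 4
m → g, a → 2
g → a → 1
p → a → 1
a → none → 0
Sum: 2 + 3 + 2 + 6 + 5 + 4 + 2 + 1 + 1 + 0 = 26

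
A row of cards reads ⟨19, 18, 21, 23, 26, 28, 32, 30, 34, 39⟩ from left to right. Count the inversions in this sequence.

Element-by-element contributions:
19 → 18 → 1
18 → none → 0
21 → none → 0
23 → none → 0
26 → none → 0
28 → none → 0
32 → 30 → 1
30 → none → 0
34 → none → 0
39 → none → 0
Sum: 1 + 0 + 0 + 0 + 0 + 0 + 1 + 0 + 0 + 0 = 2

2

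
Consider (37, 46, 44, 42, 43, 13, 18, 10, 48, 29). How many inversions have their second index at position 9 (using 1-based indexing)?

The element at index 9 is 48.
Elements before it: 37, 46, 44, 42, 43, 13, 18, 10
None of them are larger than 48.

0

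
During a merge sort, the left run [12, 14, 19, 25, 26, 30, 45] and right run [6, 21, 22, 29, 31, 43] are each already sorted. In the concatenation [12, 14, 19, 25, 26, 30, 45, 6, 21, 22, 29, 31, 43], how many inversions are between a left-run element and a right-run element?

Count, for every r in R, how many entries of L exceed r:
r = 6: 12, 14, 19, 25, 26, 30, 45 → 7
r = 21: 25, 26, 30, 45 → 4
r = 22: 25, 26, 30, 45 → 4
r = 29: 30, 45 → 2
r = 31: 45 → 1
r = 43: 45 → 1
Cross-inversions: 7 + 4 + 4 + 2 + 1 + 1 = 19

19 cross-inversions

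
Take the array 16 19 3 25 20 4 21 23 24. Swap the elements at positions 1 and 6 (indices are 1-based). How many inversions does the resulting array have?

9 inversions

Positions 1 and 6 hold 16 and 4; after swapping, the array is [4, 19, 3, 25, 20, 16, 21, 23, 24].
Count, for each position, how many later elements it exceeds:
4 → 3 → 1
19 → 3, 16 → 2
3 → none → 0
25 → 20, 16, 21, 23, 24 → 5
20 → 16 → 1
16 → none → 0
21 → none → 0
23 → none → 0
24 → none → 0
Sum: 1 + 2 + 0 + 5 + 1 + 0 + 0 + 0 + 0 = 9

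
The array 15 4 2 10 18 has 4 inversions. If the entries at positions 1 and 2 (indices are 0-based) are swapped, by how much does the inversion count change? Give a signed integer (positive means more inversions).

-1

Positions 1 and 2 hold 4 and 2; after swapping, the array is [15, 2, 4, 10, 18].
Element-by-element contributions:
15: 3
2: 0
4: 0
10: 0
18: 0
Sum: 3 + 0 + 0 + 0 + 0 = 3
Change: 3 − 4 = -1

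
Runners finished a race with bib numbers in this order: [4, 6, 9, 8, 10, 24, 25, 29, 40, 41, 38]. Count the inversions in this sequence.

For each element, count later entries that are smaller:
4 → none → 0
6 → none → 0
9 → 8 → 1
8 → none → 0
10 → none → 0
24 → none → 0
25 → none → 0
29 → none → 0
40 → 38 → 1
41 → 38 → 1
38 → none → 0
Sum: 0 + 0 + 1 + 0 + 0 + 0 + 0 + 0 + 1 + 1 + 0 = 3

3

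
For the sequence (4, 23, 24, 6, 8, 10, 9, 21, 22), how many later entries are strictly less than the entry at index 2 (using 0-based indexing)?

The element at index 2 is 24.
Elements after it: 6, 8, 10, 9, 21, 22
Those smaller than 24: 6, 8, 10, 9, 21, 22

6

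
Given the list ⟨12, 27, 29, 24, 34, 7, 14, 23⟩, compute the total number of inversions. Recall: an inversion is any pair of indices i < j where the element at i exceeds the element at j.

Sweep left to right; for each value list the smaller values that follow it:
12 → 7 → 1
27 → 24, 7, 14, 23 → 4
29 → 24, 7, 14, 23 → 4
24 → 7, 14, 23 → 3
34 → 7, 14, 23 → 3
7 → none → 0
14 → none → 0
23 → none → 0
Sum: 1 + 4 + 4 + 3 + 3 + 0 + 0 + 0 = 15

Inversions: 15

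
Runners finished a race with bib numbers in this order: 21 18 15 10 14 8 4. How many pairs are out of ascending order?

Element-by-element contributions:
21 → 18, 15, 10, 14, 8, 4 → 6
18 → 15, 10, 14, 8, 4 → 5
15 → 10, 14, 8, 4 → 4
10 → 8, 4 → 2
14 → 8, 4 → 2
8 → 4 → 1
4 → none → 0
Sum: 6 + 5 + 4 + 2 + 2 + 1 + 0 = 20

20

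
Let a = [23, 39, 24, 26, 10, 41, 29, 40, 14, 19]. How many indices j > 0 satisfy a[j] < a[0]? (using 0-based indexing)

The element at index 0 is 23.
Elements after it: 39, 24, 26, 10, 41, 29, 40, 14, 19
Those smaller than 23: 10, 14, 19

3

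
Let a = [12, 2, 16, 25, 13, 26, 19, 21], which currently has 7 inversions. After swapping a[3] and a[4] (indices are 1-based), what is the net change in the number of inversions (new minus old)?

+1

Positions 3 and 4 hold 16 and 25; after swapping, the array is [12, 2, 25, 16, 13, 26, 19, 21].
Count, for each position, how many later elements it exceeds:
12: 1
2: 0
25: 4
16: 1
13: 0
26: 2
19: 0
21: 0
Sum: 1 + 0 + 4 + 1 + 0 + 2 + 0 + 0 = 8
Change: 8 − 7 = +1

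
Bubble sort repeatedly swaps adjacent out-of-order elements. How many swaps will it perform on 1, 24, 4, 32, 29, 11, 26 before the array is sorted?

7 swaps

The minimum number of adjacent swaps to sort an array equals its inversion count, since every such swap removes exactly one inversion.
Count inversions — for each element, later elements that are smaller:
1: none → 0
24: 4, 11 → 2
4: none → 0
32: 29, 11, 26 → 3
29: 11, 26 → 2
11: none → 0
26: none → 0
Total inversions: 0 + 2 + 0 + 3 + 2 + 0 + 0 = 7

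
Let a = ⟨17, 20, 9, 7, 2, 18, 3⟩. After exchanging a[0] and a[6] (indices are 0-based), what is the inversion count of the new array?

10

Positions 0 and 6 hold 17 and 3; after swapping, the array is [3, 20, 9, 7, 2, 18, 17].
Sweep left to right; for each value list the smaller values that follow it:
3 → 2 → 1
20 → 9, 7, 2, 18, 17 → 5
9 → 7, 2 → 2
7 → 2 → 1
2 → none → 0
18 → 17 → 1
17 → none → 0
Sum: 1 + 5 + 2 + 1 + 0 + 1 + 0 = 10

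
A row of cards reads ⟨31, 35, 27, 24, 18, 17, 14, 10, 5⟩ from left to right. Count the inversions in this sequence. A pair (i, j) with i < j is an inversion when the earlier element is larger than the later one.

There are 35 inversions.

Count, for each position, how many later elements it exceeds:
31: 7
35: 7
27: 6
24: 5
18: 4
17: 3
14: 2
10: 1
5: 0
Sum: 7 + 7 + 6 + 5 + 4 + 3 + 2 + 1 + 0 = 35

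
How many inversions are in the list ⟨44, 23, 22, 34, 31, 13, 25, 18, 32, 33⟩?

24

Count, for each position, how many later elements it exceeds:
44 → 23, 22, 34, 31, 13, 25, 18, 32, 33 → 9
23 → 22, 13, 18 → 3
22 → 13, 18 → 2
34 → 31, 13, 25, 18, 32, 33 → 6
31 → 13, 25, 18 → 3
13 → none → 0
25 → 18 → 1
18 → none → 0
32 → none → 0
33 → none → 0
Sum: 9 + 3 + 2 + 6 + 3 + 0 + 1 + 0 + 0 + 0 = 24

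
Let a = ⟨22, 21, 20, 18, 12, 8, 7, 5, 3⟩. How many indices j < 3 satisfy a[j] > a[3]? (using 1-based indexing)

2 such elements

The element at index 3 is 20.
Elements before it: 22, 21
Those larger than 20: 22, 21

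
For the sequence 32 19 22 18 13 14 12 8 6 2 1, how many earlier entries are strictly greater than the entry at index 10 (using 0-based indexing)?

10

The element at index 10 is 1.
Elements before it: 32, 19, 22, 18, 13, 14, 12, 8, 6, 2
Those larger than 1: 32, 19, 22, 18, 13, 14, 12, 8, 6, 2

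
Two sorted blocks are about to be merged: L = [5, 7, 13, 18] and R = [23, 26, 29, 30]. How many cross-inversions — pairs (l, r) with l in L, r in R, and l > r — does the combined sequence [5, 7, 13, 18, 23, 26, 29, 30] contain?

Cross-inversions: 0

Take each right-half value and tally the left-half values above it:
r = 23: none → 0
r = 26: none → 0
r = 29: none → 0
r = 30: none → 0
Cross-inversions: 0 + 0 + 0 + 0 = 0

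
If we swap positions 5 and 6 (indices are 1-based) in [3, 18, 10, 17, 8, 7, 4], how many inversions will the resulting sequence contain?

Inversions: 13

Positions 5 and 6 hold 8 and 7; after swapping, the array is [3, 18, 10, 17, 7, 8, 4].
Count, for each position, how many later elements it exceeds:
3: 0
18: 5
10: 3
17: 3
7: 1
8: 1
4: 0
Sum: 0 + 5 + 3 + 3 + 1 + 1 + 0 = 13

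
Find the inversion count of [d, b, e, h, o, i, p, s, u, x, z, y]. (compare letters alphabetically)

3

Count, for each position, how many later elements it exceeds:
d → b → 1
b → none → 0
e → none → 0
h → none → 0
o → i → 1
i → none → 0
p → none → 0
s → none → 0
u → none → 0
x → none → 0
z → y → 1
y → none → 0
Sum: 1 + 0 + 0 + 0 + 1 + 0 + 0 + 0 + 0 + 0 + 1 + 0 = 3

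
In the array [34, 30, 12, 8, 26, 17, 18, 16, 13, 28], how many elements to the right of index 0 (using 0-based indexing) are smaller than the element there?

9

The element at index 0 is 34.
Elements after it: 30, 12, 8, 26, 17, 18, 16, 13, 28
Those smaller than 34: 30, 12, 8, 26, 17, 18, 16, 13, 28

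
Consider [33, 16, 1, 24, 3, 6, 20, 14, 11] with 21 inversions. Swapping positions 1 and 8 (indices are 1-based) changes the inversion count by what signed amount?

Positions 1 and 8 hold 33 and 14; after swapping, the array is [14, 16, 1, 24, 3, 6, 20, 33, 11].
Count, for each position, how many later elements it exceeds:
14 → 1, 3, 6, 11 → 4
16 → 1, 3, 6, 11 → 4
1 → none → 0
24 → 3, 6, 20, 11 → 4
3 → none → 0
6 → none → 0
20 → 11 → 1
33 → 11 → 1
11 → none → 0
Sum: 4 + 4 + 0 + 4 + 0 + 0 + 1 + 1 + 0 = 14
Change: 14 − 21 = -7

-7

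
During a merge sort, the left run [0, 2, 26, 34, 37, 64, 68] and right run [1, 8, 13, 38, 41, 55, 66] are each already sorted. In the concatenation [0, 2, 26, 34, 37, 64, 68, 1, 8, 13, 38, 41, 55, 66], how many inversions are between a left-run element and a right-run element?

For each element r of the right run, count left-run elements greater than r:
r = 1: 2, 26, 34, 37, 64, 68 → 6
r = 8: 26, 34, 37, 64, 68 → 5
r = 13: 26, 34, 37, 64, 68 → 5
r = 38: 64, 68 → 2
r = 41: 64, 68 → 2
r = 55: 64, 68 → 2
r = 66: 68 → 1
Cross-inversions: 6 + 5 + 5 + 2 + 2 + 2 + 1 = 23

23 cross-inversions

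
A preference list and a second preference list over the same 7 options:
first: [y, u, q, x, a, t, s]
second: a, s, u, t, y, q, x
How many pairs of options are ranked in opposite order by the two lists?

Pairs: 13

Assign each item its position (1..7) in the first ordering, then rewrite the second ordering as that position sequence:
positions: y→1, u→2, q→3, x→4, a→5, t→6, s→7
second ordering as positions: [5, 7, 2, 6, 1, 3, 4]
Discordant pairs = inversions in this position sequence.
5: 2, 1, 3, 4 → 4
7: 2, 6, 1, 3, 4 → 5
2: 1 → 1
6: 1, 3, 4 → 3
1: 0
3: 0
4: 0
Total: 4 + 5 + 1 + 3 + 0 + 0 + 0 = 13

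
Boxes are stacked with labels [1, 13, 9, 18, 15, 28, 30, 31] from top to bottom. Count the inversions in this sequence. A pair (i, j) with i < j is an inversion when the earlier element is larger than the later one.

For each element, count later entries that are smaller:
1 → none → 0
13 → 9 → 1
9 → none → 0
18 → 15 → 1
15 → none → 0
28 → none → 0
30 → none → 0
31 → none → 0
Sum: 0 + 1 + 0 + 1 + 0 + 0 + 0 + 0 = 2

2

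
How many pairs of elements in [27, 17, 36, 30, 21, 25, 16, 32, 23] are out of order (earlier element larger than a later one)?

Count, for each position, how many later elements it exceeds:
27 → 17, 21, 25, 16, 23 → 5
17 → 16 → 1
36 → 30, 21, 25, 16, 32, 23 → 6
30 → 21, 25, 16, 23 → 4
21 → 16 → 1
25 → 16, 23 → 2
16 → none → 0
32 → 23 → 1
23 → none → 0
Sum: 5 + 1 + 6 + 4 + 1 + 2 + 0 + 1 + 0 = 20

20 out-of-order pairs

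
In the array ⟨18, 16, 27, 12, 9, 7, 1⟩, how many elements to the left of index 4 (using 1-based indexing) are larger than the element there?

3

The element at index 4 is 12.
Elements before it: 18, 16, 27
Those larger than 12: 18, 16, 27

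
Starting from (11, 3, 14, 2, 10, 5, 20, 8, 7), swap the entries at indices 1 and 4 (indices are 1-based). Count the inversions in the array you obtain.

15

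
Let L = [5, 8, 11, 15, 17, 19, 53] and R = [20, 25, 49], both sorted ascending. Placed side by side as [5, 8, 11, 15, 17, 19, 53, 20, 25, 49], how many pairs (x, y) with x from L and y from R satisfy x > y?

Take each right-half value and tally the left-half values above it:
r = 20: 53 → 1
r = 25: 53 → 1
r = 49: 53 → 1
Cross-inversions: 1 + 1 + 1 = 3

3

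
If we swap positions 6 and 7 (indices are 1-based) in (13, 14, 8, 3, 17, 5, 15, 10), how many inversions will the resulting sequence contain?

Positions 6 and 7 hold 5 and 15; after swapping, the array is [13, 14, 8, 3, 17, 15, 5, 10].
For each element, count later entries that are smaller:
13: 4
14: 4
8: 2
3: 0
17: 3
15: 2
5: 0
10: 0
Sum: 4 + 4 + 2 + 0 + 3 + 2 + 0 + 0 = 15

15 inversions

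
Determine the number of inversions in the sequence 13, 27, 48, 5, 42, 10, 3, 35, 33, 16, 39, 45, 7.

For each element, count later entries that are smaller:
13: 4
27: 5
48: 10
5: 1
42: 7
10: 2
3: 0
35: 3
33: 2
16: 1
39: 1
45: 1
7: 0
Sum: 4 + 5 + 10 + 1 + 7 + 2 + 0 + 3 + 2 + 1 + 1 + 1 + 0 = 37

37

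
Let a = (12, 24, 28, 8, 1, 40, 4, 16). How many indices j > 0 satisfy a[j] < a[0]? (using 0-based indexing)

The element at index 0 is 12.
Elements after it: 24, 28, 8, 1, 40, 4, 16
Those smaller than 12: 8, 1, 4

3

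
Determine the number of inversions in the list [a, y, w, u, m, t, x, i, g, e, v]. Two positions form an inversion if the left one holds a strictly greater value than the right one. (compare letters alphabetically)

Element-by-element contributions:
a: 0
y: 9
w: 7
u: 5
m: 3
t: 3
x: 4
i: 2
g: 1
e: 0
v: 0
Sum: 0 + 9 + 7 + 5 + 3 + 3 + 4 + 2 + 1 + 0 + 0 = 34

34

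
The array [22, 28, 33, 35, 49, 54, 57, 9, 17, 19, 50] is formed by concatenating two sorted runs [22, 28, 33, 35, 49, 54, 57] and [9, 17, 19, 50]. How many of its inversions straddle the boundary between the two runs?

Take each right-half value and tally the left-half values above it:
r = 9: 22, 28, 33, 35, 49, 54, 57 → 7
r = 17: 22, 28, 33, 35, 49, 54, 57 → 7
r = 19: 22, 28, 33, 35, 49, 54, 57 → 7
r = 50: 54, 57 → 2
Cross-inversions: 7 + 7 + 7 + 2 = 23

23 cross-inversions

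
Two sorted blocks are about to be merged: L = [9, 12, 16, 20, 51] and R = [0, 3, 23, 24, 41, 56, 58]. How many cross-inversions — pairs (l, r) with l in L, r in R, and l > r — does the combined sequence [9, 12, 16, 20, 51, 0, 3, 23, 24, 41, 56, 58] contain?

13 split inversions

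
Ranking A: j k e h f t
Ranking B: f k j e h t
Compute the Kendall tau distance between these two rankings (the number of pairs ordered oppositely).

5 discordant pairs

Assign each item its position (1..6) in the first ordering, then rewrite the second ordering as that position sequence:
positions: j→1, k→2, e→3, h→4, f→5, t→6
second ordering as positions: [5, 2, 1, 3, 4, 6]
Discordant pairs = inversions in this position sequence.
5: 2, 1, 3, 4 → 4
2: 1 → 1
1: 0
3: 0
4: 0
6: 0
Total: 4 + 1 + 0 + 0 + 0 + 0 = 5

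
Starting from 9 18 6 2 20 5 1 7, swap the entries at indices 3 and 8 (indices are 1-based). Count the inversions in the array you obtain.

19 inversions

Positions 3 and 8 hold 6 and 7; after swapping, the array is [9, 18, 7, 2, 20, 5, 1, 6].
Element-by-element contributions:
9 → 7, 2, 5, 1, 6 → 5
18 → 7, 2, 5, 1, 6 → 5
7 → 2, 5, 1, 6 → 4
2 → 1 → 1
20 → 5, 1, 6 → 3
5 → 1 → 1
1 → none → 0
6 → none → 0
Sum: 5 + 5 + 4 + 1 + 3 + 1 + 0 + 0 = 19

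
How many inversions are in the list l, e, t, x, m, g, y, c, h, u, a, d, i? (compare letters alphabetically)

46 inversions

Element-by-element contributions:
l: 7
e: 3
t: 7
x: 8
m: 6
g: 3
y: 6
c: 1
h: 2
u: 3
a: 0
d: 0
i: 0
Sum: 7 + 3 + 7 + 8 + 6 + 3 + 6 + 1 + 2 + 3 + 0 + 0 + 0 = 46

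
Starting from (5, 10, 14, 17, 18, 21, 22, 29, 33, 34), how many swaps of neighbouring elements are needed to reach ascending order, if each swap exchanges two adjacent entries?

Minimum adjacent swaps = number of inversions (each swap of adjacent out-of-order elements removes one inversion and no swap can remove more).
Count inversions — for each element, later elements that are smaller:
5: none → 0
10: none → 0
14: none → 0
17: none → 0
18: none → 0
21: none → 0
22: none → 0
29: none → 0
33: none → 0
34: none → 0
Total inversions: 0 + 0 + 0 + 0 + 0 + 0 + 0 + 0 + 0 + 0 = 0

0 adjacent swaps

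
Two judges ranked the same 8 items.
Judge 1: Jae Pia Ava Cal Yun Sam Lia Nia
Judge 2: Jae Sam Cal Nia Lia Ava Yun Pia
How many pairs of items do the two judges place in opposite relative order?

Assign each item its position (1..8) in the first ordering, then rewrite the second ordering as that position sequence:
positions: Jae→1, Pia→2, Ava→3, Cal→4, Yun→5, Sam→6, Lia→7, Nia→8
second ordering as positions: [1, 6, 4, 8, 7, 3, 5, 2]
Discordant pairs = inversions in this position sequence.
1: 0
6: 4, 3, 5, 2 → 4
4: 3, 2 → 2
8: 7, 3, 5, 2 → 4
7: 3, 5, 2 → 3
3: 2 → 1
5: 2 → 1
2: 0
Total: 0 + 4 + 2 + 4 + 3 + 1 + 1 + 0 = 15

15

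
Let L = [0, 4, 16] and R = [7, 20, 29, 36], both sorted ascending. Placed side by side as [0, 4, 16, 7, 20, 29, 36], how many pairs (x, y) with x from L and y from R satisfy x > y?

1

Count, for every r in R, how many entries of L exceed r:
r = 7: 16 → 1
r = 20: none → 0
r = 29: none → 0
r = 36: none → 0
Cross-inversions: 1 + 0 + 0 + 0 = 1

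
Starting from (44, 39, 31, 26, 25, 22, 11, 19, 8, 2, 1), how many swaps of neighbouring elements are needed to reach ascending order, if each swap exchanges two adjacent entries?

54

Minimum adjacent swaps = number of inversions (each swap of adjacent out-of-order elements removes one inversion and no swap can remove more).
Count inversions — for each element, later elements that are smaller:
44: 39, 31, 26, 25, 22, 11, 19, 8, 2, 1 → 10
39: 31, 26, 25, 22, 11, 19, 8, 2, 1 → 9
31: 26, 25, 22, 11, 19, 8, 2, 1 → 8
26: 25, 22, 11, 19, 8, 2, 1 → 7
25: 22, 11, 19, 8, 2, 1 → 6
22: 11, 19, 8, 2, 1 → 5
11: 8, 2, 1 → 3
19: 8, 2, 1 → 3
8: 2, 1 → 2
2: 1 → 1
1: none → 0
Total inversions: 10 + 9 + 8 + 7 + 6 + 5 + 3 + 3 + 2 + 1 + 0 = 54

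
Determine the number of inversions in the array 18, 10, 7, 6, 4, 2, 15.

There are 16 inversions.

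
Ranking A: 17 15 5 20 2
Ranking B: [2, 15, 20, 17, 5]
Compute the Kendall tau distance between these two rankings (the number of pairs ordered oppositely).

Discordant pairs: 7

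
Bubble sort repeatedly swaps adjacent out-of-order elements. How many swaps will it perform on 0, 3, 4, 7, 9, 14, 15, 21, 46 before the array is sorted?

0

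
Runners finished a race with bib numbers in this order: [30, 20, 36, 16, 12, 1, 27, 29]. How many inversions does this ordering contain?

Sweep left to right; for each value list the smaller values that follow it:
30: 6
20: 3
36: 5
16: 2
12: 1
1: 0
27: 0
29: 0
Sum: 6 + 3 + 5 + 2 + 1 + 0 + 0 + 0 = 17

17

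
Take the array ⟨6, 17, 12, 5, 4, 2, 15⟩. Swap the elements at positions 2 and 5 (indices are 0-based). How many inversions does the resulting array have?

9

Positions 2 and 5 hold 12 and 2; after swapping, the array is [6, 17, 2, 5, 4, 12, 15].
Element-by-element contributions:
6 → 2, 5, 4 → 3
17 → 2, 5, 4, 12, 15 → 5
2 → none → 0
5 → 4 → 1
4 → none → 0
12 → none → 0
15 → none → 0
Sum: 3 + 5 + 0 + 1 + 0 + 0 + 0 = 9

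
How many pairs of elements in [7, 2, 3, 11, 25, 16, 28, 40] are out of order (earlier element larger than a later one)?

Element-by-element contributions:
7 → 2, 3 → 2
2 → none → 0
3 → none → 0
11 → none → 0
25 → 16 → 1
16 → none → 0
28 → none → 0
40 → none → 0
Sum: 2 + 0 + 0 + 0 + 1 + 0 + 0 + 0 = 3

3 out-of-order pairs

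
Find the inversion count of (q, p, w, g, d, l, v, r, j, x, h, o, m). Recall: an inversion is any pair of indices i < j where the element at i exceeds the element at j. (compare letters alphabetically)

41

Count, for each position, how many later elements it exceeds:
q: 8
p: 7
w: 9
g: 1
d: 0
l: 2
v: 5
r: 4
j: 1
x: 3
h: 0
o: 1
m: 0
Sum: 8 + 7 + 9 + 1 + 0 + 2 + 5 + 4 + 1 + 3 + 0 + 1 + 0 = 41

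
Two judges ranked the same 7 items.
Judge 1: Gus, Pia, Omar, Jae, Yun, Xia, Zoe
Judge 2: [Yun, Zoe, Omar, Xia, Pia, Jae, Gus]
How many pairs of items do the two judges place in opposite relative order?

16 discordant pairs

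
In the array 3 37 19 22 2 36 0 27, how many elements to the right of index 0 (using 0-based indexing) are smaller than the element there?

The element at index 0 is 3.
Elements after it: 37, 19, 22, 2, 36, 0, 27
Those smaller than 3: 2, 0

2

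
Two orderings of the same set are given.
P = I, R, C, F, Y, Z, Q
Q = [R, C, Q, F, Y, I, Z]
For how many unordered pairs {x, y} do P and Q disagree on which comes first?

Assign each item its position (1..7) in the first ordering, then rewrite the second ordering as that position sequence:
positions: I→1, R→2, C→3, F→4, Y→5, Z→6, Q→7
second ordering as positions: [2, 3, 7, 4, 5, 1, 6]
Discordant pairs = inversions in this position sequence.
2: 1 → 1
3: 1 → 1
7: 4, 5, 1, 6 → 4
4: 1 → 1
5: 1 → 1
1: 0
6: 0
Total: 1 + 1 + 4 + 1 + 1 + 0 + 0 = 8

There are 8 disagreeing pairs.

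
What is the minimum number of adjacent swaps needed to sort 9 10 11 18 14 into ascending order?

Minimum adjacent swaps = number of inversions (each swap of adjacent out-of-order elements removes one inversion and no swap can remove more).
Count inversions — for each element, later elements that are smaller:
9: none → 0
10: none → 0
11: none → 0
18: 14 → 1
14: none → 0
Total inversions: 0 + 0 + 0 + 1 + 0 = 1

1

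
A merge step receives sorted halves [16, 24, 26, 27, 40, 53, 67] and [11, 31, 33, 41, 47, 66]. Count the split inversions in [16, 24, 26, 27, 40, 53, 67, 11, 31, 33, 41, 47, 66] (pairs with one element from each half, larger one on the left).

Take each right-half value and tally the left-half values above it:
r = 11: 16, 24, 26, 27, 40, 53, 67 → 7
r = 31: 40, 53, 67 → 3
r = 33: 40, 53, 67 → 3
r = 41: 53, 67 → 2
r = 47: 53, 67 → 2
r = 66: 67 → 1
Cross-inversions: 7 + 3 + 3 + 2 + 2 + 1 = 18

There are 18 split inversions.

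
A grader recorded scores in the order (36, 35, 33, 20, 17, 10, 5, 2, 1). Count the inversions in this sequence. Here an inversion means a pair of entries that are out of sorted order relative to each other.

36

For each element, count later entries that are smaller:
36: 8
35: 7
33: 6
20: 5
17: 4
10: 3
5: 2
2: 1
1: 0
Sum: 8 + 7 + 6 + 5 + 4 + 3 + 2 + 1 + 0 = 36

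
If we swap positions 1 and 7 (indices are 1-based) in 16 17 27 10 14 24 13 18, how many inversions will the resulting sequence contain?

There are 11 inversions.

Positions 1 and 7 hold 16 and 13; after swapping, the array is [13, 17, 27, 10, 14, 24, 16, 18].
Sweep left to right; for each value list the smaller values that follow it:
13: 1
17: 3
27: 5
10: 0
14: 0
24: 2
16: 0
18: 0
Sum: 1 + 3 + 5 + 0 + 0 + 2 + 0 + 0 = 11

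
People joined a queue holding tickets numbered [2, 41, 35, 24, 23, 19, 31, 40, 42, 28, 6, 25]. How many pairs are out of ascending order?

Sweep left to right; for each value list the smaller values that follow it:
2: 0
41: 9
35: 7
24: 3
23: 2
19: 1
31: 3
40: 3
42: 3
28: 2
6: 0
25: 0
Sum: 0 + 9 + 7 + 3 + 2 + 1 + 3 + 3 + 3 + 2 + 0 + 0 = 33

33 inversions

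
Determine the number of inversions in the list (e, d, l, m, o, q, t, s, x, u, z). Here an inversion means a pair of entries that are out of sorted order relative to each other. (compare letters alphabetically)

3

Sweep left to right; for each value list the smaller values that follow it:
e → d → 1
d → none → 0
l → none → 0
m → none → 0
o → none → 0
q → none → 0
t → s → 1
s → none → 0
x → u → 1
u → none → 0
z → none → 0
Sum: 1 + 0 + 0 + 0 + 0 + 0 + 1 + 0 + 1 + 0 + 0 = 3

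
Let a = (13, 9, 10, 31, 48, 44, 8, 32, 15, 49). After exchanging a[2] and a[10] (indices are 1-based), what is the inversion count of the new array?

There are 28 inversions.

Positions 2 and 10 hold 9 and 49; after swapping, the array is [13, 49, 10, 31, 48, 44, 8, 32, 15, 9].
Sweep left to right; for each value list the smaller values that follow it:
13: 3
49: 8
10: 2
31: 3
48: 5
44: 4
8: 0
32: 2
15: 1
9: 0
Sum: 3 + 8 + 2 + 3 + 5 + 4 + 0 + 2 + 1 + 0 = 28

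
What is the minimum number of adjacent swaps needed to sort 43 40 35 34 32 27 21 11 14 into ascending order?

The minimum number of adjacent swaps to sort an array equals its inversion count, since every such swap removes exactly one inversion.
Count inversions — for each element, later elements that are smaller:
43: 40, 35, 34, 32, 27, 21, 11, 14 → 8
40: 35, 34, 32, 27, 21, 11, 14 → 7
35: 34, 32, 27, 21, 11, 14 → 6
34: 32, 27, 21, 11, 14 → 5
32: 27, 21, 11, 14 → 4
27: 21, 11, 14 → 3
21: 11, 14 → 2
11: none → 0
14: none → 0
Total inversions: 8 + 7 + 6 + 5 + 4 + 3 + 2 + 0 + 0 = 35

35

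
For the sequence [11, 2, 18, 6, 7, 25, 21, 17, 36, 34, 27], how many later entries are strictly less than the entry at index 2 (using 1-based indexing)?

The element at index 2 is 2.
Elements after it: 18, 6, 7, 25, 21, 17, 36, 34, 27
None of them are smaller than 2.

0 such elements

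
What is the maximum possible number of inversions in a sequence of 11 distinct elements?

55

The maximum occurs when the array is in strictly decreasing order: every one of the C(11, 2) pairs is inverted.
C(11, 2) = 11·10/2 = 55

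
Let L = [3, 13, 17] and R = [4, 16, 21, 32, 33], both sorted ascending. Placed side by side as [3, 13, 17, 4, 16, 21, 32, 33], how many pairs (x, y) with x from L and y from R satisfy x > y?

Cross-inversions: 3

For each element r of the right run, count left-run elements greater than r:
r = 4: 13, 17 → 2
r = 16: 17 → 1
r = 21: none → 0
r = 32: none → 0
r = 33: none → 0
Cross-inversions: 2 + 1 + 0 + 0 + 0 = 3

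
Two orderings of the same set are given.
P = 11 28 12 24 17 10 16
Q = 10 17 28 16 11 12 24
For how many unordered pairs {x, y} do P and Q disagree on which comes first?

Assign each item its position (1..7) in the first ordering, then rewrite the second ordering as that position sequence:
positions: 11→1, 28→2, 12→3, 24→4, 17→5, 10→6, 16→7
second ordering as positions: [6, 5, 2, 7, 1, 3, 4]
Discordant pairs = inversions in this position sequence.
6: 5, 2, 1, 3, 4 → 5
5: 2, 1, 3, 4 → 4
2: 1 → 1
7: 1, 3, 4 → 3
1: 0
3: 0
4: 0
Total: 5 + 4 + 1 + 3 + 0 + 0 + 0 = 13

13 disagreeing pairs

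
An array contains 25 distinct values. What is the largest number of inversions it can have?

A reversed (strictly descending) arrangement makes every pair an inversion, giving C(25, 2) inversions.
C(25, 2) = 25·24/2 = 300

300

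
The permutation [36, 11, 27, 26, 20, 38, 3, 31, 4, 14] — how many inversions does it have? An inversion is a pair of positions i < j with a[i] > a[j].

For each element, count later entries that are smaller:
36 → 11, 27, 26, 20, 3, 31, 4, 14 → 8
11 → 3, 4 → 2
27 → 26, 20, 3, 4, 14 → 5
26 → 20, 3, 4, 14 → 4
20 → 3, 4, 14 → 3
38 → 3, 31, 4, 14 → 4
3 → none → 0
31 → 4, 14 → 2
4 → none → 0
14 → none → 0
Sum: 8 + 2 + 5 + 4 + 3 + 4 + 0 + 2 + 0 + 0 = 28

28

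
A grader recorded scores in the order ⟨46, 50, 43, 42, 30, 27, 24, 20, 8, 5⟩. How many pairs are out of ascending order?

Element-by-element contributions:
46 → 43, 42, 30, 27, 24, 20, 8, 5 → 8
50 → 43, 42, 30, 27, 24, 20, 8, 5 → 8
43 → 42, 30, 27, 24, 20, 8, 5 → 7
42 → 30, 27, 24, 20, 8, 5 → 6
30 → 27, 24, 20, 8, 5 → 5
27 → 24, 20, 8, 5 → 4
24 → 20, 8, 5 → 3
20 → 8, 5 → 2
8 → 5 → 1
5 → none → 0
Sum: 8 + 8 + 7 + 6 + 5 + 4 + 3 + 2 + 1 + 0 = 44

44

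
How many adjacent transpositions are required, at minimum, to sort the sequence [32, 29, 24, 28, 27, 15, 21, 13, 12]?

33

Each adjacent swap fixes exactly one inversion, so the minimum swap count equals the number of inversions.
Count inversions — for each element, later elements that are smaller:
32: 29, 24, 28, 27, 15, 21, 13, 12 → 8
29: 24, 28, 27, 15, 21, 13, 12 → 7
24: 15, 21, 13, 12 → 4
28: 27, 15, 21, 13, 12 → 5
27: 15, 21, 13, 12 → 4
15: 13, 12 → 2
21: 13, 12 → 2
13: 12 → 1
12: none → 0
Total inversions: 8 + 7 + 4 + 5 + 4 + 2 + 2 + 1 + 0 = 33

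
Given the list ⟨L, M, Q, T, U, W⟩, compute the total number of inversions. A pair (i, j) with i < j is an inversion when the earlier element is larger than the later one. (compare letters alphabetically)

0

For each element, count later entries that are smaller:
L → none → 0
M → none → 0
Q → none → 0
T → none → 0
U → none → 0
W → none → 0
Sum: 0 + 0 + 0 + 0 + 0 + 0 = 0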